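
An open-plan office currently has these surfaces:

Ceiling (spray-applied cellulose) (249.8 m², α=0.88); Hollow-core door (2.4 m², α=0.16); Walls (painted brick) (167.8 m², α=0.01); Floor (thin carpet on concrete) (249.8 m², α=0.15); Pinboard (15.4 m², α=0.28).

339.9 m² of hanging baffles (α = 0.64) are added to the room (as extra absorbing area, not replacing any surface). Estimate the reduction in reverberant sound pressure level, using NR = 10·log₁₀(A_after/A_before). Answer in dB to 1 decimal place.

Total absorption A_before = 249.8·0.88 + 2.4·0.16 + 167.8·0.01 + 249.8·0.15 + 15.4·0.28
  = 219.824 + 0.384 + 1.678 + 37.470 + 4.312 = 263.668 m² sabins.
Added absorption = 339.9 × 0.64 = 217.536 sabins.
A_after = 263.668 + 217.536 = 481.204 sabins.
Reduction = 10 log₁₀(A_after/A_before) = 10 log₁₀(1.8250) = 2.6 dB.

2.6 dB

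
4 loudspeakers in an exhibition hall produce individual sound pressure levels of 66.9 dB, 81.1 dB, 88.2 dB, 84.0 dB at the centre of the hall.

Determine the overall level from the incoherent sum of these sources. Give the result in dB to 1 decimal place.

90.2 dB

Σ 10^(Lᵢ/10) = 1.046e+09.
L_total = 10·log₁₀(1.046e+09) = 90.2 dB.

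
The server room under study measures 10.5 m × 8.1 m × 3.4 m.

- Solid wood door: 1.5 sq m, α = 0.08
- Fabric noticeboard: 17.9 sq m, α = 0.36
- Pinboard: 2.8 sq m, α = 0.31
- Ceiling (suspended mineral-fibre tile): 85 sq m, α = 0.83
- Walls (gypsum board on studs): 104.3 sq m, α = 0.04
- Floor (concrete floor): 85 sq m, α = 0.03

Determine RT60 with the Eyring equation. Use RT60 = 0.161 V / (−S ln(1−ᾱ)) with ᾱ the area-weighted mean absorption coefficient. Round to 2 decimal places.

0.47 s

S = Σ Sᵢ = 296.5 sq m.
Absorption A = 1.5×0.08 + 17.9×0.36 + 2.8×0.31 + 85×0.83 + 104.3×0.04 + 85×0.03 = 84.704 sabins.
ᾱ = 84.704 / 296.5 = 0.2857.
−S·ln(1−ᾱ) = −296.5 × ln(1 − 0.2857) = 99.758.
V = 10.5 × 8.1 × 3.4 = 289.17 m³.
T = 0.161·V/[−S·ln(1−ᾱ)] = 0.161·289.17/99.758 = 0.47 s.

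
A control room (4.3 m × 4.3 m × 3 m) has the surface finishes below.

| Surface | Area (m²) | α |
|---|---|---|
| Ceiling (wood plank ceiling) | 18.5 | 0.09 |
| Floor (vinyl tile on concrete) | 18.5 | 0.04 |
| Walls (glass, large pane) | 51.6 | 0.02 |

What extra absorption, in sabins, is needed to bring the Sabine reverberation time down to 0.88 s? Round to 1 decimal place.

6.7 sabins

Equivalent absorption area: A₁ = 18.5×0.09 + 18.5×0.04 + 51.6×0.02 = 3.437 m².
V = 55.47 m³. Required absorption A₂ = 0.161 × 55.47 / 0.88 = 10.148 sabins.
ΔA = A₂ − A₁ = 10.148 − 3.437 = 6.7 sabins.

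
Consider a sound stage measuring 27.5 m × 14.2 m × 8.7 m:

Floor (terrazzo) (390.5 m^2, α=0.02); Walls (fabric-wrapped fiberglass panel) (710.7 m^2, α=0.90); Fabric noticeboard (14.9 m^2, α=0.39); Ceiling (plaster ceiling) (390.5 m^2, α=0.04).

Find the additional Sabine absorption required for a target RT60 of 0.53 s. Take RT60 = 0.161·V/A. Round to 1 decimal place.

Equivalent absorption area: A₁ = 390.5×0.02 + 710.7×0.90 + 14.9×0.39 + 390.5×0.04 = 668.871 m^2.
For T = 0.53 s, need A₂ = 0.161·V/T = 0.161·3397.35/0.53 = 1032.025 sabins.
Shortfall: 1032.025 − 668.871 = 363.2 sabins.

363.2 sabins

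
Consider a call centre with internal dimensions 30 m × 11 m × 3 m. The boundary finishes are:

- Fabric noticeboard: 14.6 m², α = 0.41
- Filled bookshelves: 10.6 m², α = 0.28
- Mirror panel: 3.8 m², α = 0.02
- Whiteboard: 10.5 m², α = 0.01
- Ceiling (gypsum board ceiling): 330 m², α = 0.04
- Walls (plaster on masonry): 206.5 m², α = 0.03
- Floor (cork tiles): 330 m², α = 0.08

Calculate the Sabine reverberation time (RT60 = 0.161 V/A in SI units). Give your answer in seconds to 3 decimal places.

2.902 sec

Summing Sᵢαᵢ: 5.986 + 2.968 + 0.076 + 0.105 + 13.200 + 6.195 + 26.400 → A = 54.930 sabins.
Room volume: 990 m³.
T = 0.161 V/A = 0.161·990/54.930 = 2.902 s.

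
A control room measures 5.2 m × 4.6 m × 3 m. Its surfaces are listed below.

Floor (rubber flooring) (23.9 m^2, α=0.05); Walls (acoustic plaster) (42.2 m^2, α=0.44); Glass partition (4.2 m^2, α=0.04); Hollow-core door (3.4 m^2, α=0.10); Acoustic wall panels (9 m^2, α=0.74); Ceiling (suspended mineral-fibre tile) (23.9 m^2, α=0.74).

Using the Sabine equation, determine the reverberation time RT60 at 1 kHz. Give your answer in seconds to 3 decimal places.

0.259 s

Total absorption A = 23.9·0.05 + 42.2·0.44 + 4.2·0.04 + 3.4·0.10 + 9·0.74 + 23.9·0.74
  = 1.195 + 18.568 + 0.168 + 0.340 + 6.660 + 17.686 = 44.617 m^2 sabins.
Room volume: 71.76 m³.
T = 0.161 V/A = 0.161·71.76/44.617 = 0.259 s.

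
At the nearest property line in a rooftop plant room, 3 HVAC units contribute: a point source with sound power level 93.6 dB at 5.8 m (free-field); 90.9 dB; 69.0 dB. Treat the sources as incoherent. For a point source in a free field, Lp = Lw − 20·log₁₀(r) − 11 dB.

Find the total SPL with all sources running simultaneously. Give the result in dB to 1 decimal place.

Source at 5.8 m: Lp = 93.6 − 20·log₁₀(5.8) − 11 = 67.3 dB.
Σ 10^(Lᵢ/10) = 1.244e+09.
L_total = 10·log₁₀(1.244e+09) = 90.9 dB.

90.9 dB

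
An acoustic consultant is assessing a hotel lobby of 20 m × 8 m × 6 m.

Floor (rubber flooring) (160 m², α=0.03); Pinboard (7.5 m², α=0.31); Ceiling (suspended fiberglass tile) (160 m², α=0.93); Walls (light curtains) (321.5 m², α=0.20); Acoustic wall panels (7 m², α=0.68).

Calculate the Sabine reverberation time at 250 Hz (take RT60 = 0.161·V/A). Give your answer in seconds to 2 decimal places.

Equivalent absorption area: A = 160*0.03 + 7.5*0.31 + 160*0.93 + 321.5*0.20 + 7*0.68 = 224.985 m².
Volume V = 20 × 8 × 6 = 960 m³.
Sabine: RT60 = 0.161 × 960 / 224.985 = 0.69 s.

0.69 s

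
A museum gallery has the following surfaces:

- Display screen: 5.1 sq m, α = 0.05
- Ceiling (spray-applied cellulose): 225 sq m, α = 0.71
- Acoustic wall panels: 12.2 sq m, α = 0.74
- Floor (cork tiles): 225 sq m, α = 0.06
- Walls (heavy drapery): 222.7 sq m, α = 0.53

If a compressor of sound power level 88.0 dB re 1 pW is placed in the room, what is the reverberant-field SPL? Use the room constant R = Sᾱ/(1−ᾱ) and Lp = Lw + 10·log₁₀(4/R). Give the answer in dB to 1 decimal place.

Σ(Sᵢαᵢ) = 5.1×0.05 + 225×0.71 + 12.2×0.74 + 225×0.06 + 222.7×0.53 = 300.564; total area S = 690.0 sq m.
ᾱ = 0.4356, so room constant R = A/(1−ᾱ) = 532.537 sq m.
Lp = 88.0 + 10·log₁₀(4/532.537) = 88.0 + (-21.24) = 66.8 dB.

66.8 dB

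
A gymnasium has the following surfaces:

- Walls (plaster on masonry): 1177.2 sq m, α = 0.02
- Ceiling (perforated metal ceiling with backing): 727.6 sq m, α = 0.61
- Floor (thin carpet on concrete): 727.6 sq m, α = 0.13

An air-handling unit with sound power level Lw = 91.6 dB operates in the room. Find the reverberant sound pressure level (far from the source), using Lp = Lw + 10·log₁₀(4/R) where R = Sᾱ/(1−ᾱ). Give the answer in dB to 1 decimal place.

69.1 dB

Σ(Sᵢαᵢ) = 1177.2·0.02 + 727.6·0.61 + 727.6·0.13 = 561.968; total area S = 2632.4 sq m.
ᾱ = 561.968/2632.4 = 0.2135; R = Sᾱ/(1−ᾱ) = 561.968/(1−0.2135) = 714.517 sq m.
Lp = 91.6 + 10·log₁₀(4/714.517) = 91.6 + (-22.52) = 69.1 dB.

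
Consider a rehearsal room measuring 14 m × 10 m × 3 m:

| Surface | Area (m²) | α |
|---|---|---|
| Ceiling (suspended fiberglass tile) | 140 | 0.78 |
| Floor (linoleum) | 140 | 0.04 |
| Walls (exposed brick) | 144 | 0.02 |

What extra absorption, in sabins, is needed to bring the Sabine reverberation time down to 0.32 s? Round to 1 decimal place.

93.6 sabins

Summing Sᵢαᵢ: 109.200 + 5.600 + 2.880 → A₁ = 117.680 sabins.
For T = 0.32 s, need A₂ = 0.161·V/T = 0.161·420/0.32 = 211.312 sabins.
Additional absorption ΔA = 211.312 − 117.680 = 93.6 sabins.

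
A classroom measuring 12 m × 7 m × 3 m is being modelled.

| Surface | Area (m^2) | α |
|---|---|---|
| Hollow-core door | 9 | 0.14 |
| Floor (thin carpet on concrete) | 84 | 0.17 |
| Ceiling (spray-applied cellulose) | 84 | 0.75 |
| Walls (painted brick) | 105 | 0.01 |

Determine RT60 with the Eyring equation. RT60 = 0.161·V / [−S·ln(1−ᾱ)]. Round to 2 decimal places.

Total surface area S = 9 + 84 + 84 + 105 = 282.0 m^2.
Σ(Sᵢαᵢ) = 9×0.14 + 84×0.17 + 84×0.75 + 105×0.01 = 79.590.
Mean coefficient ᾱ = A/S = 0.2822.
−S·ln(1−ᾱ) = −282.0 × ln(1 − 0.2822) = 93.501.
V = 12 × 7 × 3 = 252 m³.
RT60 = 0.161 × 252 / 93.501 = 0.43 s.

0.43 seconds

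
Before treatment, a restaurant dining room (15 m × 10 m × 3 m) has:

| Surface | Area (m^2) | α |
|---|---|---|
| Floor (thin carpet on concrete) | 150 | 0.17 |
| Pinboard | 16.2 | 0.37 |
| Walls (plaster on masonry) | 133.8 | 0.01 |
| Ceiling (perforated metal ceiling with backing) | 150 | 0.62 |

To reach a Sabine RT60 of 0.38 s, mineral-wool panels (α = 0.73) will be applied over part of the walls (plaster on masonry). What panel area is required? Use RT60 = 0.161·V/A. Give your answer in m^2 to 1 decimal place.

A₁ = Σ Sᵢαᵢ = 150×0.17 + 16.2×0.37 + 133.8×0.01 + 150×0.62 = 125.832 sabins.
Required A₂ = 0.161·450/0.38 = 190.658 sabins.
Absorption to add: 190.658 − 125.832 = 64.826 sabins.
Net gain per m^2: Δα = 0.73 − 0.01 = 0.72.
Area = ΔA/Δα = 64.826/0.72 = 90.0 m^2.

90.0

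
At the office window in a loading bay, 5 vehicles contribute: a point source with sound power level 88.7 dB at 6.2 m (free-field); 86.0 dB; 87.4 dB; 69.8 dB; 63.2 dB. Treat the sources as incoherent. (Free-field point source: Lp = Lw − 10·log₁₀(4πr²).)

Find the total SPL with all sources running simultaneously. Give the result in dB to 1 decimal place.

89.8 dB

Source at 6.2 m: Lp = 88.7 − 10·log₁₀(4π·6.2²) = 88.7 − 10·log₁₀(483.051) = 61.9 dB.
Sum in the linear (power) domain: Σ 10^(Lᵢ/10) = 10^(61.9/10) + 10^(86.0/10) + 10^(87.4/10) + 10^(69.8/10) + 10^(63.2/10) = 9.608e+08.
L_total = 10·log₁₀(9.608e+08) = 89.8 dB.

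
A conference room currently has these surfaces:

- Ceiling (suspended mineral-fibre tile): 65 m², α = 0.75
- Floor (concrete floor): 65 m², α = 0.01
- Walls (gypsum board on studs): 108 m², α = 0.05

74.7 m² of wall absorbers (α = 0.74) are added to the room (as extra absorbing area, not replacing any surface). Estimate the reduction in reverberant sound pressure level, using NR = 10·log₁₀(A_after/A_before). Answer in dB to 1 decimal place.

A_before = Σ Sᵢαᵢ = 65*0.75 + 65*0.01 + 108*0.05 = 54.800 sabins.
Added absorption = 74.7 × 0.74 = 55.278 sabins.
A_after = 54.800 + 55.278 = 110.078 sabins.
NR = 10·log₁₀(110.078/54.800) = 3.0 dB.

3.0 dB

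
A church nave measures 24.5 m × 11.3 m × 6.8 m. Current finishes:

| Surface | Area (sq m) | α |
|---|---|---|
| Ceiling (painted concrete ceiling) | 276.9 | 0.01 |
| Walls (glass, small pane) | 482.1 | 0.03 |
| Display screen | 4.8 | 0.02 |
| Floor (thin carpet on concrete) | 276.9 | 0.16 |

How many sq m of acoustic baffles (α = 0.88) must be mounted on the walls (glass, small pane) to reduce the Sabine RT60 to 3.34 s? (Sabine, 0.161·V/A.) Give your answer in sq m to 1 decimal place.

34.3

Total absorption A₁ = 276.9*0.01 + 482.1*0.03 + 4.8*0.02 + 276.9*0.16
  = 2.769 + 14.463 + 0.096 + 44.304 = 61.632 sq m sabins.
Required A₂ = 0.161·1882.58/3.34 = 90.747 sabins.
Absorption to add: 90.747 − 61.632 = 29.115 sabins.
Each sq m of panel replacing the walls (glass, small pane) adds (0.88 − 0.03) = 0.85 sabins.
Area = ΔA/Δα = 29.115/0.85 = 34.3 sq m.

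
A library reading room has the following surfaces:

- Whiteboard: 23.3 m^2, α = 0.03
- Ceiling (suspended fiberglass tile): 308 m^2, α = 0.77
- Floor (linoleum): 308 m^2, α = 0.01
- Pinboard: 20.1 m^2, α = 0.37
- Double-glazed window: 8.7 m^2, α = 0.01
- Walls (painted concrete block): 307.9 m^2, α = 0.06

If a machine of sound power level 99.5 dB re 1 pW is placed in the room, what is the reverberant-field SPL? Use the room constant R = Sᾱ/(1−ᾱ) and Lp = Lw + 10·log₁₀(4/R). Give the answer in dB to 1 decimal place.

79.9 dB

Σ(Sᵢαᵢ) = 23.3·0.03 + 308·0.77 + 308·0.01 + 20.1·0.37 + 8.7·0.01 + 307.9·0.06 = 266.937; total area S = 976.0 m^2.
ᾱ = 0.2735, so room constant R = A/(1−ᾱ) = 367.429 m^2.
Lp = 99.5 + 10·log₁₀(4/367.429) = 99.5 + (-19.63) = 79.9 dB.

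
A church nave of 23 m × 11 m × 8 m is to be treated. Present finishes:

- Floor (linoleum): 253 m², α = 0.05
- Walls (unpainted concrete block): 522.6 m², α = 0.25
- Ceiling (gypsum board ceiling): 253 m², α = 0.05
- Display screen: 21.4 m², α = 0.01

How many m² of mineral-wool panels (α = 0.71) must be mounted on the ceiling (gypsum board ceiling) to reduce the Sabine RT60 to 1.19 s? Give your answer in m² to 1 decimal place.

178.3

A₁ = Σ Sᵢαᵢ = 253·0.05 + 522.6·0.25 + 253·0.05 + 21.4·0.01 = 156.164 sabins.
V = 2024 m³. Target absorption A₂ = 0.161 × 2024 / 1.19 = 273.835 sabins.
ΔA needed = 273.835 − 156.164 = 117.671 sabins.
Each m² of panel replacing the ceiling (gypsum board ceiling) adds (0.71 − 0.05) = 0.66 sabins.
Area = ΔA/Δα = 117.671/0.66 = 178.3 m².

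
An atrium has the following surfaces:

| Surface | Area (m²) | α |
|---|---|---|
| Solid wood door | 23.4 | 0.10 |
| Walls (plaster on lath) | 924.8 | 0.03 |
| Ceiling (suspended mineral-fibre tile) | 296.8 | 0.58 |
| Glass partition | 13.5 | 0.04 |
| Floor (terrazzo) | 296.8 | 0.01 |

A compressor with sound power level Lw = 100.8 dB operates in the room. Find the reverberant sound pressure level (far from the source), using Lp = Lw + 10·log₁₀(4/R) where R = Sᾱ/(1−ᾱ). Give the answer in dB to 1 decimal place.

83.1 dB

A = 205.736 sabins; S = 1555.3 m².
ᾱ = 205.736/1555.3 = 0.1323; R = Sᾱ/(1−ᾱ) = 205.736/(1−0.1323) = 237.105 m².
Lp = Lw + 10 log₁₀(4/R) = 100.8 -17.73 = 83.1 dB.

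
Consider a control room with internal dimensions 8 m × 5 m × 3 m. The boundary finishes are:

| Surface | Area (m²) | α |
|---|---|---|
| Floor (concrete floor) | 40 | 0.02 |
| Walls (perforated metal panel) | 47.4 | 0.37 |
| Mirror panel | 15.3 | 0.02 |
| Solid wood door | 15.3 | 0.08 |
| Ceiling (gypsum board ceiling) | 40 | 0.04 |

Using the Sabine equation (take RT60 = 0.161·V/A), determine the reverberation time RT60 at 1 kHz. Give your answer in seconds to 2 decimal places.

A = Σ Sᵢαᵢ = 40×0.02 + 47.4×0.37 + 15.3×0.02 + 15.3×0.08 + 40×0.04 = 21.468 sabins.
Room volume: 120 m³.
RT60 = 0.161 · V / A = 0.161 × 120 / 21.468 = 0.90 s.

0.90 s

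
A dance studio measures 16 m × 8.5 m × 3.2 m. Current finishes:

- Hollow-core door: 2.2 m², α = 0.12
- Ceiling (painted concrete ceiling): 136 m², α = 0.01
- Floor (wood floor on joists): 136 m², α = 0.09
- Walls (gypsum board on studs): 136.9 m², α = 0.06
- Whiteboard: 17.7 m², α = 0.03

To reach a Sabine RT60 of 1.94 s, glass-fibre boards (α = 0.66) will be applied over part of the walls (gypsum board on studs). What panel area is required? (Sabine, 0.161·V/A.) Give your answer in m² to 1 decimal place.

Equivalent absorption area: A₁ = 2.2*0.12 + 136*0.01 + 136*0.09 + 136.9*0.06 + 17.7*0.03 = 22.609 m².
V = 435.2 m³. Target absorption A₂ = 0.161 × 435.2 / 1.94 = 36.117 sabins.
ΔA needed = 36.117 − 22.609 = 13.508 sabins.
Net gain per m²: Δα = 0.66 − 0.06 = 0.60.
Area = ΔA/Δα = 13.508/0.60 = 22.5 m².

22.5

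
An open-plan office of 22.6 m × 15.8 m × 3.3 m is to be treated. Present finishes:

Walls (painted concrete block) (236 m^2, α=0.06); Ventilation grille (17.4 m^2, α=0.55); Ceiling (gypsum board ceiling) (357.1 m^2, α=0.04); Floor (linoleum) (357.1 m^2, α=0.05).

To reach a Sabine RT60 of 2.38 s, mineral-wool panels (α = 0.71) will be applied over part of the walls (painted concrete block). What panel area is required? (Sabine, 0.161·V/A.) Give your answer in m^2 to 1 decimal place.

A₁ = Σ Sᵢαᵢ = 236*0.06 + 17.4*0.55 + 357.1*0.04 + 357.1*0.05 = 55.869 sabins.
Required A₂ = 0.161·1178.364/2.38 = 79.713 sabins.
Absorption to add: 79.713 − 55.869 = 23.844 sabins.
Net gain per m^2: Δα = 0.71 − 0.06 = 0.65.
Area = ΔA/Δα = 23.844/0.65 = 36.7 m^2.

36.7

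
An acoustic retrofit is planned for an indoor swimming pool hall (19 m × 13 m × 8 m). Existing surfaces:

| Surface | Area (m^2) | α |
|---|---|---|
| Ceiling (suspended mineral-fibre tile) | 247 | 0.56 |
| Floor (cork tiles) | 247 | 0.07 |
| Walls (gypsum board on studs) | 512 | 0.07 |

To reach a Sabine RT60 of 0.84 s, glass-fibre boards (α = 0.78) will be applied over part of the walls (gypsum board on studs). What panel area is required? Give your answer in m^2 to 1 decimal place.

263.8

A₁ = Σ Sᵢαᵢ = 247×0.56 + 247×0.07 + 512×0.07 = 191.450 sabins.
V = 1976 m³. Target absorption A₂ = 0.161 × 1976 / 0.84 = 378.733 sabins.
Absorption to add: 378.733 − 191.450 = 187.283 sabins.
Net gain per m^2: Δα = 0.78 − 0.07 = 0.71.
Area = ΔA/Δα = 187.283/0.71 = 263.8 m^2.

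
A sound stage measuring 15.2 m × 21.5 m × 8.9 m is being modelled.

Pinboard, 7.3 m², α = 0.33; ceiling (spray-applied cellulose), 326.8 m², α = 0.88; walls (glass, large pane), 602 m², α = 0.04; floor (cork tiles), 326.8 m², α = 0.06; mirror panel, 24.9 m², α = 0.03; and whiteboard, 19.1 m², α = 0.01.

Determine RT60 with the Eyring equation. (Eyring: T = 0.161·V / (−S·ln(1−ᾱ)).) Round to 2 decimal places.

S = Σ Sᵢ = 1306.9 m².
Absorption A = 7.3·0.33 + 326.8·0.88 + 602·0.04 + 326.8·0.06 + 24.9·0.03 + 19.1·0.01 = 334.619 sabins.
ᾱ = 334.619 / 1306.9 = 0.2560.
−S·ln(1−ᾱ) = −1306.9 × ln(1 − 0.2560) = 386.469.
V = 15.2 × 21.5 × 8.9 = 2908.52 m³.
T = 0.161·V/[−S·ln(1−ᾱ)] = 0.161·2908.52/386.469 = 1.21 s.

1.21 s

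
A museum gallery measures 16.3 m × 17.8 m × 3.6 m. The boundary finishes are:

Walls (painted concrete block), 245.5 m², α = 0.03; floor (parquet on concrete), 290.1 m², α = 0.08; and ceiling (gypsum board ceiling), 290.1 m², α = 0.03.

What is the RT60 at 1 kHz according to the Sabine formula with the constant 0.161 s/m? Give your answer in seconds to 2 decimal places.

A = Σ Sᵢαᵢ = 245.5×0.03 + 290.1×0.08 + 290.1×0.03 = 39.276 sabins.
Volume V = 16.3 × 17.8 × 3.6 = 1044.504 m³.
RT60 = 0.161 · V / A = 0.161 × 1044.504 / 39.276 = 4.28 s.

4.28 sec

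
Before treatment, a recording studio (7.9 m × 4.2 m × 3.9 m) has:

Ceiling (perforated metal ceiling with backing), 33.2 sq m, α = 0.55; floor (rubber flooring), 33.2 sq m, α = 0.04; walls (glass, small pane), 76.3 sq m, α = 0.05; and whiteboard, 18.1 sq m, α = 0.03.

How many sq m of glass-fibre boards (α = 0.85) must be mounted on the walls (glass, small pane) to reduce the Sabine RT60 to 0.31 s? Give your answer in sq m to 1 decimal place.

54.1

A₁ = Σ Sᵢαᵢ = 33.2*0.55 + 33.2*0.04 + 76.3*0.05 + 18.1*0.03 = 23.946 sabins.
V = 129.402 m³. Target absorption A₂ = 0.161 × 129.402 / 0.31 = 67.206 sabins.
Absorption to add: 67.206 − 23.946 = 43.260 sabins.
Net gain per sq m: Δα = 0.85 − 0.05 = 0.80.
Area = ΔA/Δα = 43.260/0.80 = 54.1 sq m.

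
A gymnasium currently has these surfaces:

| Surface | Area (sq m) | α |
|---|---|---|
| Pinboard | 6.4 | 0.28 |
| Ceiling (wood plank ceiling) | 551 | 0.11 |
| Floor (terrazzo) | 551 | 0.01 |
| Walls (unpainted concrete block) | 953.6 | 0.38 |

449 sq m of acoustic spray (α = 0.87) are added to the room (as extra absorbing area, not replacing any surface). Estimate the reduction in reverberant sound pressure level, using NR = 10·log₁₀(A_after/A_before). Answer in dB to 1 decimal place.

2.8 dB

Summing Sᵢαᵢ: 1.792 + 60.610 + 5.510 + 362.368 → A_before = 430.280 sabins.
Treatment contributes 449·0.87 = 390.630 sabins.
New total A_after = 820.910 sabins.
Reduction = 10 log₁₀(A_after/A_before) = 10 log₁₀(1.9079) = 2.8 dB.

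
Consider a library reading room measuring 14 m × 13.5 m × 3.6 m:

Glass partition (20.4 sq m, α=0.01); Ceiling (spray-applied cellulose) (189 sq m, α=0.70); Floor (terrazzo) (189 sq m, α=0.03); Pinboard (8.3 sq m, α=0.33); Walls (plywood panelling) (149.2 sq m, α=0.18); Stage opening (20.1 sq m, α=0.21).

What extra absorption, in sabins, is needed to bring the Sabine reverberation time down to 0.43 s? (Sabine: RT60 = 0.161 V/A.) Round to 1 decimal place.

82.8 sabins

A₁ = Σ Sᵢαᵢ = 20.4×0.01 + 189×0.70 + 189×0.03 + 8.3×0.33 + 149.2×0.18 + 20.1×0.21 = 171.990 sabins.
V = 680.4 m³. Required absorption A₂ = 0.161 × 680.4 / 0.43 = 254.754 sabins.
Shortfall: 254.754 − 171.990 = 82.8 sabins.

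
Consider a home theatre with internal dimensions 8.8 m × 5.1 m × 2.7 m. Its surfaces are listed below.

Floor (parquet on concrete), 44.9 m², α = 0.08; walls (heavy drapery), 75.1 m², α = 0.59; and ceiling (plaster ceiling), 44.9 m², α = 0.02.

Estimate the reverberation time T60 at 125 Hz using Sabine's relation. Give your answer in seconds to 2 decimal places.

Equivalent absorption area: A = 44.9·0.08 + 75.1·0.59 + 44.9·0.02 = 48.799 m².
Volume V = 8.8 × 5.1 × 2.7 = 121.176 m³.
T = 0.161 V/A = 0.161·121.176/48.799 = 0.40 s.

0.40 s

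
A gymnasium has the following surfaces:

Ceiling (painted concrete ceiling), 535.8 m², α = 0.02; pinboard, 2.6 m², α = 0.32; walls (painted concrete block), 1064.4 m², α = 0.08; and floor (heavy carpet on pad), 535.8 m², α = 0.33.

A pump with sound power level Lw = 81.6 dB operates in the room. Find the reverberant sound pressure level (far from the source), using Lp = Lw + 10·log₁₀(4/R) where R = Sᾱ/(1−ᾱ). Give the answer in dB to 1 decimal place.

62.7 dB

A = 273.514 sabins; S = 2138.6 m².
ᾱ = 0.1279, so room constant R = A/(1−ᾱ) = 313.627 m².
Lp = 81.6 + 10·log₁₀(4/313.627) = 81.6 + (-18.94) = 62.7 dB.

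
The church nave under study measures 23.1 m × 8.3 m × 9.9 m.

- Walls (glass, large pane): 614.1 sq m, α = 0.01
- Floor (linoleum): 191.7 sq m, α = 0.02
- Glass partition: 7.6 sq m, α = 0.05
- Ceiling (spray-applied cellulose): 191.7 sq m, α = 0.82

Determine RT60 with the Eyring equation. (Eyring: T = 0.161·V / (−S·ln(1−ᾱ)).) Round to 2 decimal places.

1.67 seconds

S = Σ Sᵢ = 1005.1 sq m.
Σ(Sᵢαᵢ) = 614.1×0.01 + 191.7×0.02 + 7.6×0.05 + 191.7×0.82 = 167.549.
Mean coefficient ᾱ = A/S = 0.1667.
−S·ln(1−ᾱ) = −1005.1 × ln(1 − 0.1667) = 183.292.
V = 23.1 × 8.3 × 9.9 = 1898.127 m³.
RT60 = 0.161 × 1898.127 / 183.292 = 1.67 s.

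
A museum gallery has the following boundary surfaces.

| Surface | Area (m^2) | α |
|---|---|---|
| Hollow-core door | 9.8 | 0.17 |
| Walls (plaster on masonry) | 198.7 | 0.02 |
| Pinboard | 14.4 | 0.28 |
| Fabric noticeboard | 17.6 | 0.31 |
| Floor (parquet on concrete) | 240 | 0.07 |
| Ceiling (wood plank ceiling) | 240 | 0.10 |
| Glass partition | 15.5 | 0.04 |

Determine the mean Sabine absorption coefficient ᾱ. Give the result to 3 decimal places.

S = Σ Sᵢ = 9.8 + 198.7 + 14.4 + 17.6 + 240 + 240 + 15.5 = 736.0 m^2.
Weighted sum Σ Sα = 56.548.
ᾱ = A/S = 0.077.

0.077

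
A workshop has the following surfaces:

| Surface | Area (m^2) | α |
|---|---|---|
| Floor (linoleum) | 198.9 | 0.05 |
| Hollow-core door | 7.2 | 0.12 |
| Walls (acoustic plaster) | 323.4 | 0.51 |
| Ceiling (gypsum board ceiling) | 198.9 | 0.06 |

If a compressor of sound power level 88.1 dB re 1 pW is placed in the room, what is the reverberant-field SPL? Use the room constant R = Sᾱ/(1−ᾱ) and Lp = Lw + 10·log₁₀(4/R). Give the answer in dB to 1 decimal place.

Σ(Sᵢαᵢ) = 198.9·0.05 + 7.2·0.12 + 323.4·0.51 + 198.9·0.06 = 187.677; total area S = 728.4 m^2.
ᾱ = 187.677/728.4 = 0.2577; R = Sᾱ/(1−ᾱ) = 187.677/(1−0.2577) = 252.832 m^2.
Lp = Lw + 10 log₁₀(4/R) = 88.1 -18.01 = 70.1 dB.

70.1 dB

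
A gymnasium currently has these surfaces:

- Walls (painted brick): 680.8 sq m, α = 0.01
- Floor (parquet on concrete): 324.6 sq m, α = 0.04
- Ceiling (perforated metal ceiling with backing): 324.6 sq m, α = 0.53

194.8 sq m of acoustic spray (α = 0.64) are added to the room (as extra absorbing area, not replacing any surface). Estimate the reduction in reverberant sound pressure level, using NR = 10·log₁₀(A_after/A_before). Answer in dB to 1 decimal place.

A_before = Σ Sᵢαᵢ = 680.8·0.01 + 324.6·0.04 + 324.6·0.53 = 191.830 sabins.
Added absorption = 194.8 × 0.64 = 124.672 sabins.
New total A_after = 316.502 sabins.
Reduction = 10 log₁₀(A_after/A_before) = 10 log₁₀(1.6499) = 2.2 dB.

2.2 dB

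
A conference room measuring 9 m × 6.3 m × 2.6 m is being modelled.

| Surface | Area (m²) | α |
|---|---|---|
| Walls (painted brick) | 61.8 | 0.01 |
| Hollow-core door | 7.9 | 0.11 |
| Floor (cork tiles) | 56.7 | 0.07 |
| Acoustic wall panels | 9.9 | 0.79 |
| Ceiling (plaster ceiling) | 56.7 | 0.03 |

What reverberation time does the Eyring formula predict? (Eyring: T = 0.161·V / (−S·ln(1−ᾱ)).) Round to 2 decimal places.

S = Σ Sᵢ = 193.0 m².
Σ(Sᵢαᵢ) = 61.8×0.01 + 7.9×0.11 + 56.7×0.07 + 9.9×0.79 + 56.7×0.03 = 14.978.
Mean coefficient ᾱ = A/S = 0.0776.
−S·ln(1−ᾱ) = −193.0 × ln(1 − 0.0776) = 15.590.
V = 9 × 6.3 × 2.6 = 147.42 m³.
RT60 = 0.161 × 147.42 / 15.590 = 1.52 s.

1.52 seconds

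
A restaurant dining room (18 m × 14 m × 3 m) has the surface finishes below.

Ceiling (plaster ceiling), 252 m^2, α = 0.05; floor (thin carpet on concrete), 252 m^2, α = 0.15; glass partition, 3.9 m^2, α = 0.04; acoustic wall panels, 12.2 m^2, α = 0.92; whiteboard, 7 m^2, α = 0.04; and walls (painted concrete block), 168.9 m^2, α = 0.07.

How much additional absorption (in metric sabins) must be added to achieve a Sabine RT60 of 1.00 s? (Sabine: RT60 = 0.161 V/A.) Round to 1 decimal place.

47.8 sabins

A₁ = Σ Sᵢαᵢ = 252*0.05 + 252*0.15 + 3.9*0.04 + 12.2*0.92 + 7*0.04 + 168.9*0.07 = 73.883 sabins.
Target A₂ = 0.161·756/1.00 = 121.716 sabins (V = 756 m³).
Shortfall: 121.716 − 73.883 = 47.8 sabins.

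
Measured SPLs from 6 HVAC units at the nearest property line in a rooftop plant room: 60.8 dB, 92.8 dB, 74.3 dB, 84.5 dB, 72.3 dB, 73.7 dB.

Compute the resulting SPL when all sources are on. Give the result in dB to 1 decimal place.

93.5 dB

Converting to relative power and adding: 10^(60.8/10) + 10^(92.8/10) + 10^(74.3/10) + 10^(84.5/10) + 10^(72.3/10) + 10^(73.7/10) = 2.256e+09.
Back to dB: 10·log₁₀ Σ = 93.5 dB.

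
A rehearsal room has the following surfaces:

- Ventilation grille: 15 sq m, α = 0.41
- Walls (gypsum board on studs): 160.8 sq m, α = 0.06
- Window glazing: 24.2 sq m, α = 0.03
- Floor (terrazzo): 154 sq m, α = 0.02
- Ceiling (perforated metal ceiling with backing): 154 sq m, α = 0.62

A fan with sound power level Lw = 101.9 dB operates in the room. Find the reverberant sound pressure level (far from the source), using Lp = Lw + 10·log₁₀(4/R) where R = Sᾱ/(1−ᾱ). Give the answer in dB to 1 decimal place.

86.2 dB

A = 115.084 sabins; S = 508.0 sq m.
ᾱ = 0.2265, so room constant R = A/(1−ᾱ) = 148.783 sq m.
Lp = Lw + 10 log₁₀(4/R) = 101.9 -15.70 = 86.2 dB.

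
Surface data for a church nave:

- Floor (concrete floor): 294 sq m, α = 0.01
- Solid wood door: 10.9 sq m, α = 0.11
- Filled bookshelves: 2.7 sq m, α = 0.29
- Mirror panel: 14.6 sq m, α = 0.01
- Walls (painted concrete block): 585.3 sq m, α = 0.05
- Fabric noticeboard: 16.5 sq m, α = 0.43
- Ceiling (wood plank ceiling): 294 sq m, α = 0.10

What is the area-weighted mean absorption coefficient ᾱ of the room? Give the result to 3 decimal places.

0.058

Total surface area S = 1218.0 sq m.
Weighted sum Σ Sα = 70.828.
ᾱ = A/S = 0.058.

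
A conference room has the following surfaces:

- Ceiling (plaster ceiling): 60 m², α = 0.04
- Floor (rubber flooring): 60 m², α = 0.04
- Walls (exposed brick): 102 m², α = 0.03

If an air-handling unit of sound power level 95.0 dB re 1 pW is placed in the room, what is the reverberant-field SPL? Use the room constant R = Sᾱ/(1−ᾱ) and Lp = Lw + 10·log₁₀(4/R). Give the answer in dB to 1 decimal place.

91.9 dB

Σ(Sᵢαᵢ) = 60×0.04 + 60×0.04 + 102×0.03 = 7.860; total area S = 222.0 m².
ᾱ = 7.860/222.0 = 0.0354; R = Sᾱ/(1−ᾱ) = 7.860/(1−0.0354) = 8.148 m².
Lp = 95.0 + 10·log₁₀(4/8.148) = 95.0 + (-3.09) = 91.9 dB.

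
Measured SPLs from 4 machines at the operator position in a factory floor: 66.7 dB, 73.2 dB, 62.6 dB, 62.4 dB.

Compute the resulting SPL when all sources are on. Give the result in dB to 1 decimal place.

74.6 dB

Sum in the linear (power) domain: Σ 10^(Lᵢ/10) = 10^(66.7/10) + 10^(73.2/10) + 10^(62.6/10) + 10^(62.4/10) = 2.913e+07.
Back to dB: 10·log₁₀ Σ = 74.6 dB.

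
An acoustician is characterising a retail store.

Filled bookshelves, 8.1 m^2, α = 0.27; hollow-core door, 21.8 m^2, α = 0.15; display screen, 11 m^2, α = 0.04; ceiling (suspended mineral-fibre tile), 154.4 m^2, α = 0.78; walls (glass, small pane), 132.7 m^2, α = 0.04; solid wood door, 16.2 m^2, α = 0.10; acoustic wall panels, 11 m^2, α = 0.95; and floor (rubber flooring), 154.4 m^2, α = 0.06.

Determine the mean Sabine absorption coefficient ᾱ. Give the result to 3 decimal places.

0.300

Total surface area S = 509.6 m^2.
A = 8.1×0.27 + 21.8×0.15 + 11×0.04 + 154.4×0.78 + 132.7×0.04 + 16.2×0.10 + 11×0.95 + 154.4×0.06 = 152.971 sabins.
ᾱ = A/S = 0.300.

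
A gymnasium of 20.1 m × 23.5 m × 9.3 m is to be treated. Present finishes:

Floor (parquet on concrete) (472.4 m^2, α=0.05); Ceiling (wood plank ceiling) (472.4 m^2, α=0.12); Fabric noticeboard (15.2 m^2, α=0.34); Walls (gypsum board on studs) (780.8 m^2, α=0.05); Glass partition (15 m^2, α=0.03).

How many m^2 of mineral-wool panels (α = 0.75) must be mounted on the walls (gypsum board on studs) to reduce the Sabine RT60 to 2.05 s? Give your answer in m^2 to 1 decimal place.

314.3

A₁ = Σ Sᵢαᵢ = 472.4×0.05 + 472.4×0.12 + 15.2×0.34 + 780.8×0.05 + 15×0.03 = 124.966 sabins.
V = 4392.855 m³. Target absorption A₂ = 0.161 × 4392.855 / 2.05 = 345.000 sabins.
ΔA needed = 345.000 − 124.966 = 220.034 sabins.
Net gain per m^2: Δα = 0.75 − 0.05 = 0.70.
Panel area = 220.034 / 0.70 = 314.3 m^2.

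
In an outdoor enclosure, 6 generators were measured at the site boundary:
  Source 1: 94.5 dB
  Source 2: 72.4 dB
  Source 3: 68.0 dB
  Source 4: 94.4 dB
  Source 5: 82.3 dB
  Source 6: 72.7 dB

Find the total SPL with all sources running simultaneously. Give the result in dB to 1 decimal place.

97.6 dB

Converting to relative power and adding: 10^(94.5/10) + 10^(72.4/10) + 10^(68.0/10) + 10^(94.4/10) + 10^(82.3/10) + 10^(72.7/10) = 5.785e+09.
L_total = 10·log₁₀(5.785e+09) = 97.6 dB.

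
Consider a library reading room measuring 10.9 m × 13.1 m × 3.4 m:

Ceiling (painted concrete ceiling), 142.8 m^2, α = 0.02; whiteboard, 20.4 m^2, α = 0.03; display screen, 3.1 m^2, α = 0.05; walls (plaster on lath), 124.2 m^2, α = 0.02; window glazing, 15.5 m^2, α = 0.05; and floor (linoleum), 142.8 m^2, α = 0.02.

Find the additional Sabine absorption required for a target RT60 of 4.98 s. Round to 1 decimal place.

6.0 sabins

Summing Sᵢαᵢ: 2.856 + 0.612 + 0.155 + 2.484 + 0.775 + 2.856 → A₁ = 9.738 sabins.
Target A₂ = 0.161·485.486/4.98 = 15.695 sabins (V = 485.486 m³).
Additional absorption ΔA = 15.695 − 9.738 = 6.0 sabins.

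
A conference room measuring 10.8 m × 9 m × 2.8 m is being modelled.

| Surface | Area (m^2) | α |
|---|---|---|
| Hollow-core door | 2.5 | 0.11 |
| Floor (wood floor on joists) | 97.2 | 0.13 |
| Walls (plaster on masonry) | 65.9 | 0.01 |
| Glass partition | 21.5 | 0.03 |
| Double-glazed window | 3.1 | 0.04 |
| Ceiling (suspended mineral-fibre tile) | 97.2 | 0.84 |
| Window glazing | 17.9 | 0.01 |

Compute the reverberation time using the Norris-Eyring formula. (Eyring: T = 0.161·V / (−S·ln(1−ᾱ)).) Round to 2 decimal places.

0.38 sec

Total surface area S = 2.5 + 97.2 + 65.9 + 21.5 + 3.1 + 97.2 + 17.9 = 305.3 m^2.
Absorption A = 2.5·0.11 + 97.2·0.13 + 65.9·0.01 + 21.5·0.03 + 3.1·0.04 + 97.2·0.84 + 17.9·0.01 = 96.166 sabins.
ᾱ = 96.166 / 305.3 = 0.3150.
−S·ln(1−ᾱ) = −305.3 × ln(1 − 0.3150) = 115.506.
V = 10.8 × 9 × 2.8 = 272.16 m³.
T = 0.161·V/[−S·ln(1−ᾱ)] = 0.161·272.16/115.506 = 0.38 s.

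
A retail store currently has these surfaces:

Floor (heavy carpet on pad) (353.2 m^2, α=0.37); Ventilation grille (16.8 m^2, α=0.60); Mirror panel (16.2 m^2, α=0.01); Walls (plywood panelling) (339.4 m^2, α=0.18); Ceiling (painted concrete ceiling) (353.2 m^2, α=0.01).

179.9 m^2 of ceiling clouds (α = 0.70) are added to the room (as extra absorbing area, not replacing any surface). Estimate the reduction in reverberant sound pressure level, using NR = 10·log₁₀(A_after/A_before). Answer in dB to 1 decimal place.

Summing Sᵢαᵢ: 130.684 + 10.080 + 0.162 + 61.092 + 3.532 → A_before = 205.550 sabins.
Treatment contributes 179.9·0.70 = 125.930 sabins.
New total A_after = 331.480 sabins.
NR = 10·log₁₀(331.480/205.550) = 2.1 dB.

2.1 dB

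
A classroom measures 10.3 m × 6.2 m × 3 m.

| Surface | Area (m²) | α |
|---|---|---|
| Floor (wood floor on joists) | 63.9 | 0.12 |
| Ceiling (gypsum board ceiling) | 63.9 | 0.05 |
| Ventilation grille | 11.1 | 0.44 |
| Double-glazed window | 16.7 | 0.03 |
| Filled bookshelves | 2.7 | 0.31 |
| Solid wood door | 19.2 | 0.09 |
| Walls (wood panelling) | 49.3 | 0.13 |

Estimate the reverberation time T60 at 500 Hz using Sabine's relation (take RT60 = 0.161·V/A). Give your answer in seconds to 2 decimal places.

1.22 s

Total absorption A = 63.9*0.12 + 63.9*0.05 + 11.1*0.44 + 16.7*0.03 + 2.7*0.31 + 19.2*0.09 + 49.3*0.13
  = 7.668 + 3.195 + 4.884 + 0.501 + 0.837 + 1.728 + 6.409 = 25.222 m² sabins.
Room volume: 191.58 m³.
Sabine: RT60 = 0.161 × 191.58 / 25.222 = 1.22 s.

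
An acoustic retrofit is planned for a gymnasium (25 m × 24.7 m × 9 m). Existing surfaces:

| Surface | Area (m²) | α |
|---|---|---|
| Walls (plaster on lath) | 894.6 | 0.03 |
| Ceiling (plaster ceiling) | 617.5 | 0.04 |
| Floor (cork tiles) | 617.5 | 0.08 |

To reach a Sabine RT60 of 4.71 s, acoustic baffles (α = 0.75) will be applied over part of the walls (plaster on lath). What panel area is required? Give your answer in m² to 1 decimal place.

123.7

Equivalent absorption area: A₁ = 894.6·0.03 + 617.5·0.04 + 617.5·0.08 = 100.938 m².
V = 5557.5 m³. Target absorption A₂ = 0.161 × 5557.5 / 4.71 = 189.970 sabins.
Absorption to add: 189.970 − 100.938 = 89.032 sabins.
Net gain per m²: Δα = 0.75 − 0.03 = 0.72.
Panel area = 89.032 / 0.72 = 123.7 m².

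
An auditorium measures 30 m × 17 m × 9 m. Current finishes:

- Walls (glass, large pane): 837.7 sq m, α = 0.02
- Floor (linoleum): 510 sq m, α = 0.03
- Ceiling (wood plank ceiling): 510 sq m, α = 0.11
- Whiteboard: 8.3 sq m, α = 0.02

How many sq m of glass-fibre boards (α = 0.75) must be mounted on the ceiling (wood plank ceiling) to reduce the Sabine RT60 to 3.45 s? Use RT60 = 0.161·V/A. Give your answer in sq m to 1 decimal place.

Summing Sᵢαᵢ: 16.754 + 15.300 + 56.100 + 0.166 → A₁ = 88.320 sabins.
V = 4590 m³. Target absorption A₂ = 0.161 × 4590 / 3.45 = 214.200 sabins.
ΔA needed = 214.200 − 88.320 = 125.880 sabins.
Each sq m of panel replacing the ceiling (wood plank ceiling) adds (0.75 − 0.11) = 0.64 sabins.
Panel area = 125.880 / 0.64 = 196.7 sq m.

196.7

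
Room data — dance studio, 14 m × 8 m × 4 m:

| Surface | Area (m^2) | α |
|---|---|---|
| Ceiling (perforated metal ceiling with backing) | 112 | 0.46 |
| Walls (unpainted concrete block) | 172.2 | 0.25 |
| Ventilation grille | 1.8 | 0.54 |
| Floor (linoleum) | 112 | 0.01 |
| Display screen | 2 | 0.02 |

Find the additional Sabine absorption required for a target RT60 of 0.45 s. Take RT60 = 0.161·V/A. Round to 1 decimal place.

A₁ = Σ Sᵢαᵢ = 112·0.46 + 172.2·0.25 + 1.8·0.54 + 112·0.01 + 2·0.02 = 96.702 sabins.
V = 448 m³. Required absorption A₂ = 0.161 × 448 / 0.45 = 160.284 sabins.
Shortfall: 160.284 − 96.702 = 63.6 sabins.

63.6 sabins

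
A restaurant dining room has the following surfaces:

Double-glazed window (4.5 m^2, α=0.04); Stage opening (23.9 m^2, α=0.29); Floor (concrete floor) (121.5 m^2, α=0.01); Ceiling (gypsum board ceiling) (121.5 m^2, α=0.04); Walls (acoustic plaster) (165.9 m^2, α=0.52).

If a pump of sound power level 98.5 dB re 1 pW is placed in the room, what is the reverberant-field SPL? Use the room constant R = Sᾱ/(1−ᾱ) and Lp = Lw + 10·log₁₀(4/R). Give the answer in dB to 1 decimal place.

A = 99.454 sabins; S = 437.3 m^2.
ᾱ = 0.2274, so room constant R = A/(1−ᾱ) = 128.726 m^2.
Lp = Lw + 10 log₁₀(4/R) = 98.5 -15.08 = 83.4 dB.

83.4 dB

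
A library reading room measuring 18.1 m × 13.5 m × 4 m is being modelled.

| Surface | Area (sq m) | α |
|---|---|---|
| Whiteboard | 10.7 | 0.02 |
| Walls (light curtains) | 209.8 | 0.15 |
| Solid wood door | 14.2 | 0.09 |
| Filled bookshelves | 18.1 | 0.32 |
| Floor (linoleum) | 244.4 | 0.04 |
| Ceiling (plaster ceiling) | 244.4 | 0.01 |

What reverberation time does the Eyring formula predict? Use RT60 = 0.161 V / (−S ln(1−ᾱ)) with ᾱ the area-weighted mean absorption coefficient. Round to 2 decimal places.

Total surface area S = 10.7 + 209.8 + 14.2 + 18.1 + 244.4 + 244.4 = 741.6 sq m.
Absorption A = 10.7×0.02 + 209.8×0.15 + 14.2×0.09 + 18.1×0.32 + 244.4×0.04 + 244.4×0.01 = 50.974 sabins.
Mean coefficient ᾱ = A/S = 0.0687.
Eyring denominator: −S ln(1−ᾱ) = 52.783.
V = 18.1 × 13.5 × 4 = 977.4 m³.
T = 0.161·V/[−S·ln(1−ᾱ)] = 0.161·977.4/52.783 = 2.98 s.

2.98 seconds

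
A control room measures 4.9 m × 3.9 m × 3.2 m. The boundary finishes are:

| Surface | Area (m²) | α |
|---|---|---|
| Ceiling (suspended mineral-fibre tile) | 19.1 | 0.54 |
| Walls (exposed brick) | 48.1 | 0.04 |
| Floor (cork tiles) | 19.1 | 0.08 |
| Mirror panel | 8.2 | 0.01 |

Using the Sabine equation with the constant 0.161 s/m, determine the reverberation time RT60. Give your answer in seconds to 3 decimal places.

Equivalent absorption area: A = 19.1×0.54 + 48.1×0.04 + 19.1×0.08 + 8.2×0.01 = 13.848 m².
Room volume: 61.152 m³.
T = 0.161 V/A = 0.161·61.152/13.848 = 0.711 s.

0.711 s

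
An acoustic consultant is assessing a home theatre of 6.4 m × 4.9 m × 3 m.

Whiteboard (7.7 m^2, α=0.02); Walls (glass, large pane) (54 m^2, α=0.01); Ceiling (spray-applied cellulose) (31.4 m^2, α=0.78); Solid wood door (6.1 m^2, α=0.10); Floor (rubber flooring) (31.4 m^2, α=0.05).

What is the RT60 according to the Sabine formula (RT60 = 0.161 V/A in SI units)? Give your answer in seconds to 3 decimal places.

Summing Sᵢαᵢ: 0.154 + 0.540 + 24.492 + 0.610 + 1.570 → A = 27.366 sabins.
Room volume: 94.08 m³.
Sabine: RT60 = 0.161 × 94.08 / 27.366 = 0.553 s.

0.553 seconds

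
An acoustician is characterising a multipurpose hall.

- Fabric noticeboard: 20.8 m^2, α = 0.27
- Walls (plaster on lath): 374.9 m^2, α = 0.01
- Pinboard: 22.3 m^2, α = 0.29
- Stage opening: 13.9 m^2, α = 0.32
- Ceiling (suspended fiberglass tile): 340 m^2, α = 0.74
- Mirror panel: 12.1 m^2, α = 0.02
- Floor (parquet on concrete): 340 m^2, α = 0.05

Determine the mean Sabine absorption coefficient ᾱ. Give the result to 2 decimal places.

0.26

S = Σ Sᵢ = 20.8 + 374.9 + 22.3 + 13.9 + 340 + 12.1 + 340 = 1124.0 m^2.
Weighted sum Σ Sα = 289.122.
ᾱ = A/S = 0.26.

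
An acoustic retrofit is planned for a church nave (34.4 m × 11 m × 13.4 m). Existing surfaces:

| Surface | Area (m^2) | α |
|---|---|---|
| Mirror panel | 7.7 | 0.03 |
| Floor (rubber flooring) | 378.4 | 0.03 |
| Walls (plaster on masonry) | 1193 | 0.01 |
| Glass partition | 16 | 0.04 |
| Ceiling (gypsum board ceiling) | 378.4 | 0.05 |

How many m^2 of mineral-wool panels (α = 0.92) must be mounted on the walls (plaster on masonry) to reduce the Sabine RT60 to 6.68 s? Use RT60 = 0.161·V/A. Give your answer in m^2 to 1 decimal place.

87.0

Equivalent absorption area: A₁ = 7.7*0.03 + 378.4*0.03 + 1193*0.01 + 16*0.04 + 378.4*0.05 = 43.073 m^2.
Required A₂ = 0.161·5070.56/6.68 = 122.210 sabins.
ΔA needed = 122.210 − 43.073 = 79.137 sabins.
Each m^2 of panel replacing the walls (plaster on masonry) adds (0.92 − 0.01) = 0.91 sabins.
Area = ΔA/Δα = 79.137/0.91 = 87.0 m^2.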